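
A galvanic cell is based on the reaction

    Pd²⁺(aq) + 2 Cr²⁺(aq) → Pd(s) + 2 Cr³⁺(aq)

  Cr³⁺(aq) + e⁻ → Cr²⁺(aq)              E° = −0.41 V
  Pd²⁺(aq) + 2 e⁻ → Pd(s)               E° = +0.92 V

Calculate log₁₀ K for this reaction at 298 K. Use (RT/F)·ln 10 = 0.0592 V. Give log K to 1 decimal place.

The Pd²⁺/Pd couple is reduced (cathode); E°cell = +0.92 − (−0.41) = +1.33 V with n = 2.
At equilibrium E = 0, so log K = nE°cell / 0.0592 = (2)(+1.33) / 0.0592 = 44.9.

log K = 44.9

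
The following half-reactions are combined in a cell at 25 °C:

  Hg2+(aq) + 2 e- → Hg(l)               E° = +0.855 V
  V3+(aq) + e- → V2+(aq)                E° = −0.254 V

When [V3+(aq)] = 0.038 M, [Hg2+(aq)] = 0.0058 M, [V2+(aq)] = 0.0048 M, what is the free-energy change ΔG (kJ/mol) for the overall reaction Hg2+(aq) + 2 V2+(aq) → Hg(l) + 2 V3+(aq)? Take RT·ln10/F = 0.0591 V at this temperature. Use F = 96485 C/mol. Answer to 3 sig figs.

−191 kJ/mol

E°cell = +0.855 − (−0.254) = +1.109 V; the balanced reaction transfers n = 2 electrons.
Here Q = [V3+(aq)]^2 / ([Hg2+(aq)]·[V2+(aq)]^2) = 1.08×10^4 (log Q = 4.034), giving E = +1.109 − (0.0591/2)·(4.034) = +0.9898 V.
ΔG = −nFE = −(2)(96485)(+0.9898) J/mol = −191 kJ/mol.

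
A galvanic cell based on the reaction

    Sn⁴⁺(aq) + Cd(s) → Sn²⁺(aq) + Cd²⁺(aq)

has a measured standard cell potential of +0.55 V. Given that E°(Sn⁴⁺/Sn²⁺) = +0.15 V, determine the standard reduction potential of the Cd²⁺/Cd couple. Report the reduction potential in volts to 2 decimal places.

−0.40 V

In the reaction as written the Sn⁴⁺/Sn²⁺ couple is reduced (cathode) and Cd²⁺/Cd is oxidized (anode), so E°cell = E°(Sn⁴⁺/Sn²⁺) − E°(Cd²⁺/Cd).
E°(Cd²⁺/Cd) = E°(cathode) − E°cell = +0.15 − (+0.55) = −0.40 V.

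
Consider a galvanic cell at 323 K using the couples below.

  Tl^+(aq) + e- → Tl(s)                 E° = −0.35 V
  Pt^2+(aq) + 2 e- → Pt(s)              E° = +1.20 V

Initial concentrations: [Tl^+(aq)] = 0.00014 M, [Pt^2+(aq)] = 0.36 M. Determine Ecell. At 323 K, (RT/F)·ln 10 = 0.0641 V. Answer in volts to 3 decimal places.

The Pt²⁺/Pt couple has the more positive E°, so it is the cathode; Tl⁺/Tl is the anode.
E°cell = +1.20 − (−0.35) = +1.55 V, with n = 2 electrons transferred.
The balanced reaction is Pt^2+(aq) + 2 Tl(s) → Pt(s) + 2 Tl^+(aq), so Q = [Tl^+(aq)]^2 / [Pt^2+(aq)] = 5.44×10^−8 and log Q = −7.264.
By the Nernst equation, E = +1.55 − (0.0641/2)·(−7.264) = +1.783 V.

+1.783 V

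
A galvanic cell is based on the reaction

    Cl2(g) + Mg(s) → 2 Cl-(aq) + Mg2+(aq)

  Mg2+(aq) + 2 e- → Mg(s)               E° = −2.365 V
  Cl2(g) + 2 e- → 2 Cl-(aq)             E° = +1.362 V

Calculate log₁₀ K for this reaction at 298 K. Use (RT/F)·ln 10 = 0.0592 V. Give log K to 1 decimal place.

The Cl₂/Cl⁻ couple is reduced (cathode); E°cell = +1.362 − (−2.365) = +3.727 V with n = 2.
At equilibrium E = 0, so log K = nE°cell / 0.0592 = (2)(+3.727) / 0.0592 = 125.9.

log K = 125.9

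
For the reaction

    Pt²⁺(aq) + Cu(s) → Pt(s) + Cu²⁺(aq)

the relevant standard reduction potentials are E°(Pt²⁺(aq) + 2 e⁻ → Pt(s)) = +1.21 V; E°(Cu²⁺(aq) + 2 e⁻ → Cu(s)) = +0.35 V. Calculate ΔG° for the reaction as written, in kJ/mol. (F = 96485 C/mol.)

−166 kJ/mol

In the reaction as written Pt²⁺(aq) is reduced, so the Pt²⁺/Pt couple is the cathode and Cu²⁺/Cu is the anode.
E°cell = +1.21 − (+0.35) = +0.86 V; balancing electrons gives n = 2.
ΔG° = −nFE°cell = −(2)(96485)(+0.86) J/mol = −166 kJ/mol.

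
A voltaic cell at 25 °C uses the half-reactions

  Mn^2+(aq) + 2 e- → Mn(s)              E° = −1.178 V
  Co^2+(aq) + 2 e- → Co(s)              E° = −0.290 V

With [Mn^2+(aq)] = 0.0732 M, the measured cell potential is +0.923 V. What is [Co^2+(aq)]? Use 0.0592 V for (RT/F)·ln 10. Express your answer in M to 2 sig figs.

The Co²⁺/Co couple has the larger reduction potential, so it is the cathode: E°cell = −0.290 − (−1.178) = +0.888 V and n = 2.
Since E = E° − (0.0592/n)·log Q, log Q = n(E° − E)/0.0592 = −1.182.
For Co^2+(aq) + Mn(s) → Co(s) + Mn^2+(aq), the reaction quotient is Q = [Mn^2+(aq)] / [Co^2+(aq)].
Isolating [Co^2+(aq)] in Q = 10^{−1.182} yields log [Co^2+(aq)] = 0.047, i.e. 1.1 M.

1.1 M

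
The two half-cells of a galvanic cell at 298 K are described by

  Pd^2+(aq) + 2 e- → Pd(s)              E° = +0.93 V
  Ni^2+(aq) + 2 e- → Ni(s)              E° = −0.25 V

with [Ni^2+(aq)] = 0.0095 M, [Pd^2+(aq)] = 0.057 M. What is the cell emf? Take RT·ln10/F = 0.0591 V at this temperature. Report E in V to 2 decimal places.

Pd²⁺/Pd is reduced (cathode, E° = +0.93 V) and Ni²⁺/Ni is oxidized (anode).
The standard potential is +0.93 − (−0.25) = +1.18 V and the balanced reaction transfers n = 2 electrons.
For the overall reaction Pd^2+(aq) + Ni(s) → Pd(s) + Ni^2+(aq), Q = [Ni^2+(aq)] / [Pd^2+(aq)] = 0.167, giving log Q = −0.778.
By the Nernst equation, E = +1.18 − (0.0591/2)·(−0.778) = +1.20 V.

+1.20 V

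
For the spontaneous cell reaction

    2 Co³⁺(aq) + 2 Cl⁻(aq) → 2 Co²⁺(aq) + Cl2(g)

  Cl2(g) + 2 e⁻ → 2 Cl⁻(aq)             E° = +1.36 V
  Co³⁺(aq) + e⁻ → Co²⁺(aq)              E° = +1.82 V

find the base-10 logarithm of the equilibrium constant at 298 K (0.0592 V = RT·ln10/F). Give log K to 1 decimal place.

log K = 15.5

The Co³⁺/Co²⁺ couple is reduced (cathode); E°cell = +1.82 − (+1.36) = +0.46 V with n = 2.
At equilibrium E = 0, so log K = nE°cell / 0.0592 = (2)(+0.46) / 0.0592 = 15.5.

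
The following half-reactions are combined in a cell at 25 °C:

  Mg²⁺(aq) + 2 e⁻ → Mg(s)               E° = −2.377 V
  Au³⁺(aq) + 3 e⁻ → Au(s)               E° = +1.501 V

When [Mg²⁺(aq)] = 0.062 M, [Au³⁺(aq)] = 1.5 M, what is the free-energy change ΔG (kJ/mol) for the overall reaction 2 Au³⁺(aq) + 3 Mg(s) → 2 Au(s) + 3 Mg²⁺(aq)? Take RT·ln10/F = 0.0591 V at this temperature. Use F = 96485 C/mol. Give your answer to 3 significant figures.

−2270 kJ/mol

E°cell = +1.501 − (−2.377) = +3.878 V; the balanced reaction transfers n = 6 electrons.
The reaction quotient is [Mg²⁺(aq)]^3 / [Au³⁺(aq)]^2 = 0.000106; by Nernst, E = +3.878 − (0.0591/6)(−3.975) = +3.9172 V.
Then ΔG = −nFE = −6 × 96485 × +3.9172 J/mol = −2270 kJ/mol.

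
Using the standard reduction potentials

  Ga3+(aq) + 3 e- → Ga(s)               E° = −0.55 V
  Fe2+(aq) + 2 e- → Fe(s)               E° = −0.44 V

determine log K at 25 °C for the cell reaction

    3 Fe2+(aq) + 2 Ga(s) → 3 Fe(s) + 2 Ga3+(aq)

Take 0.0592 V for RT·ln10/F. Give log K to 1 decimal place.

log K = 11.1

The Fe²⁺/Fe couple is reduced (cathode); E°cell = −0.44 − (−0.55) = +0.11 V with n = 6.
At equilibrium E = 0, so log K = nE°cell / 0.0592 = (6)(+0.11) / 0.0592 = 11.1.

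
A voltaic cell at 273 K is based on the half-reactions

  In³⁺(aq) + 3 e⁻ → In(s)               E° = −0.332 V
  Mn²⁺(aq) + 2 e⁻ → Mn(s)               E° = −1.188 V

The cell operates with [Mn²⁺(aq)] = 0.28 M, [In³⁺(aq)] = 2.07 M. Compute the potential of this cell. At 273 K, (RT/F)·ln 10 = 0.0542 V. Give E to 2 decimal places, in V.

+0.88 V

In³⁺/In is reduced (cathode, E° = −0.332 V) and Mn²⁺/Mn is oxidized (anode).
E°cell = E°cat − E°an = −0.332 − (−1.188) = +0.856 V; n = 6.
The balanced reaction is 2 In³⁺(aq) + 3 Mn(s) → 2 In(s) + 3 Mn²⁺(aq), so Q = [Mn²⁺(aq)]^3 / [In³⁺(aq)]^2 = 0.00512 and log Q = −2.290.
E = E° − (0.0542/n)·log Q = +0.856 − (0.0542/6)(−2.290) = +0.88 V.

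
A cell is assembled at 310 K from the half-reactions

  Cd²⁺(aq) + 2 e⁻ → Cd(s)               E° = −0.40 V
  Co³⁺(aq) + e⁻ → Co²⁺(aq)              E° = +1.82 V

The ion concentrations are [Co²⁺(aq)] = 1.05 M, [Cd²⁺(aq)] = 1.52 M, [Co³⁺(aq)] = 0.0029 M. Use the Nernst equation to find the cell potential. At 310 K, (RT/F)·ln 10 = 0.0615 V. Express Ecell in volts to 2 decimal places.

Since E°(Co³⁺/Co²⁺) > E°(Cd²⁺/Cd), Co³⁺/Co²⁺ serves as the cathode.
E°cell = +1.82 − (−0.40) = +2.22 V, with n = 2 electrons transferred.
Balancing gives 2 Co³⁺(aq) + Cd(s) → 2 Co²⁺(aq) + Cd²⁺(aq); hence Q = ([Co²⁺(aq)]^2·[Cd²⁺(aq)]) / [Co³⁺(aq)]^2 = 1.99×10^5 (log Q = 5.299).
E = E° − (0.0615/n)·log Q = +2.22 − (0.0615/2)(5.299) = +2.06 V.

+2.06 V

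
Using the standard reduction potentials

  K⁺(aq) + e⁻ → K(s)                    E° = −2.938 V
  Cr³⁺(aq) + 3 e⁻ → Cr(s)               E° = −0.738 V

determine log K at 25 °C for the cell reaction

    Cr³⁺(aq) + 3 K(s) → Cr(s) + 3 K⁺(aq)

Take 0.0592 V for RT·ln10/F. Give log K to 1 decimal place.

The Cr³⁺/Cr couple is reduced (cathode); E°cell = −0.738 − (−2.938) = +2.200 V with n = 3.
At equilibrium E = 0, so log K = nE°cell / 0.0592 = (3)(+2.200) / 0.0592 = 111.5.

log K = 111.5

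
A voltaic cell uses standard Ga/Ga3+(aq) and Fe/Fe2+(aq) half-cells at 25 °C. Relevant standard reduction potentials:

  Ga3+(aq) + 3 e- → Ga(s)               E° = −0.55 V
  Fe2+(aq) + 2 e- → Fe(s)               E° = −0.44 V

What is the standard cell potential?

+0.11 V

The Fe²⁺/Fe couple has the higher E°, so Fe ion is reduced (cathode) and Ga is oxidized (anode).
E°cell = E°(cathode) − E°(anode) = −0.44 − (−0.55) = +0.11 V.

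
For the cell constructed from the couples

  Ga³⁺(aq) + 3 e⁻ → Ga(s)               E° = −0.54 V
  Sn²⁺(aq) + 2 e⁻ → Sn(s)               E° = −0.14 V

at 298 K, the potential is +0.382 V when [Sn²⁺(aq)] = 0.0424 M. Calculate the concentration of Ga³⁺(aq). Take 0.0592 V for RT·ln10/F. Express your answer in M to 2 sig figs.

Sn²⁺/Sn is the cathode (higher E°); E°cell = −0.14 − (−0.54) = +0.40 V with n = 6.
Rearranging E = E° − (0.0592/n)·log Q gives log Q = 6(+0.40 − (+0.382))/0.0592 = 1.824.
The balanced reaction is 3 Sn²⁺(aq) + 2 Ga(s) → 3 Sn(s) + 2 Ga³⁺(aq), so Q = [Ga³⁺(aq)]^2 / [Sn²⁺(aq)]^3.
Solving for the unknown gives log [Ga³⁺(aq)] = −1.147, so [Ga³⁺(aq)] ≈ 0.071 M.

0.071 M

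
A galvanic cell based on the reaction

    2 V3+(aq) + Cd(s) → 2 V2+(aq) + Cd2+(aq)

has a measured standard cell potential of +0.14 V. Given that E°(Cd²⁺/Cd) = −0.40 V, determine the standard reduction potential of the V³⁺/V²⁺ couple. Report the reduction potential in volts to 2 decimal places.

In the reaction as written the V³⁺/V²⁺ couple is reduced (cathode) and Cd²⁺/Cd is oxidized (anode), so E°cell = E°(V³⁺/V²⁺) − E°(Cd²⁺/Cd).
E°(V³⁺/V²⁺) = E°cell + E°(anode) = +0.14 + (−0.40) = −0.26 V.

−0.26 V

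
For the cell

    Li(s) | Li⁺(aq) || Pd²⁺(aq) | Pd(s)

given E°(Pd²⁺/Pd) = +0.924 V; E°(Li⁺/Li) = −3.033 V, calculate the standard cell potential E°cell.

+3.957 V

By convention the left-hand electrode in cell notation is the anode (oxidation) and the right-hand electrode is the cathode (reduction).
E°cell = E°(right) − E°(left) = +0.924 − (−3.033) = +3.957 V.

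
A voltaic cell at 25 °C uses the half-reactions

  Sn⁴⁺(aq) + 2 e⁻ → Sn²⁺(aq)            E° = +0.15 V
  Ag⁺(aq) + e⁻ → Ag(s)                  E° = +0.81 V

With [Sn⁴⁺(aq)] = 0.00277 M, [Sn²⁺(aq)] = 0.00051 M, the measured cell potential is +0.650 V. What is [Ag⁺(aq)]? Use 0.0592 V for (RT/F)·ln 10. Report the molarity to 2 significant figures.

Ag⁺/Ag is the cathode (higher E°); E°cell = +0.81 − (+0.15) = +0.66 V with n = 2.
From the Nernst equation, log Q = n(E° − E)/0.0592 = 2·(+0.66 − (+0.650))/0.0592 = 0.338.
Balancing electrons gives 2 Ag⁺(aq) + Sn²⁺(aq) → 2 Ag(s) + Sn⁴⁺(aq); thus Q = [Sn⁴⁺(aq)] / ([Ag⁺(aq)]^2·[Sn²⁺(aq)]).
Isolating [Ag⁺(aq)] in Q = 10^{0.338} yields log [Ag⁺(aq)] = 0.198, i.e. 1.6 M.

1.6 M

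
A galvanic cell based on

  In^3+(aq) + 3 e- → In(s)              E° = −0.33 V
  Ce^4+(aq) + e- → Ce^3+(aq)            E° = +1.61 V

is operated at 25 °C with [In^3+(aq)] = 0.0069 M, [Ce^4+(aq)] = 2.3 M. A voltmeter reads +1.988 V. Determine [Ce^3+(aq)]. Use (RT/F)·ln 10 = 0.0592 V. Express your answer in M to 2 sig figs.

1.9 M

The Ce⁴⁺/Ce³⁺ couple has the larger reduction potential, so it is the cathode: E°cell = +1.61 − (−0.33) = +1.94 V and n = 3.
Since E = E° − (0.0592/n)·log Q, log Q = n(E° − E)/0.0592 = −2.432.
Balancing electrons gives 3 Ce^4+(aq) + In(s) → 3 Ce^3+(aq) + In^3+(aq); thus Q = ([Ce^3+(aq)]^3·[In^3+(aq)]) / [Ce^4+(aq)]^3.
Isolating [Ce^3+(aq)] in Q = 10^{−2.432} yields log [Ce^3+(aq)] = 0.271, i.e. 1.9 M.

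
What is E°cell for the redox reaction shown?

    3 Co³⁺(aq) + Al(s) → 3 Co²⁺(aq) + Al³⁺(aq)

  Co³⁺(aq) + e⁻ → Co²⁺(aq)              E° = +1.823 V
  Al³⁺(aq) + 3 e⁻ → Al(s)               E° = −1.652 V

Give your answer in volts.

+3.475 V

In the reaction as written, Co³⁺(aq) is reduced (cathode) and Al³⁺(aq) is produced by oxidation at the anode.
E°cell = E°(cathode) − E°(anode) = +1.823 − (−1.652) = +3.475 V.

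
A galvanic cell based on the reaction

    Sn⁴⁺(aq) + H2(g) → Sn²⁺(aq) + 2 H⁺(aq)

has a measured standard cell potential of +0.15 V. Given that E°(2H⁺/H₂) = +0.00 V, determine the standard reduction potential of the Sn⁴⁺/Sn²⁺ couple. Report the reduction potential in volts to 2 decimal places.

In the reaction as written the Sn⁴⁺/Sn²⁺ couple is reduced (cathode) and 2H⁺/H₂ is oxidized (anode), so E°cell = E°(Sn⁴⁺/Sn²⁺) − E°(2H⁺/H₂).
E°(Sn⁴⁺/Sn²⁺) = E°cell + E°(anode) = +0.15 + (+0.00) = +0.15 V.

+0.15 V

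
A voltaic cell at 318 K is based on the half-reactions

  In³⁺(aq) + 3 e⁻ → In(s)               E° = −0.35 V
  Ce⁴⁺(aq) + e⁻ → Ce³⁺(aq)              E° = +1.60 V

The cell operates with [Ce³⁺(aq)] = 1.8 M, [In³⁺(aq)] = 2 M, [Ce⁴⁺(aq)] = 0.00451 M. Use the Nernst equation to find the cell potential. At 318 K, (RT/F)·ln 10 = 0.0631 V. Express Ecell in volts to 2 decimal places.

+1.78 V

The Ce⁴⁺/Ce³⁺ couple has the more positive E°, so it is the cathode; In³⁺/In is the anode.
The standard potential is +1.60 − (−0.35) = +1.95 V and the balanced reaction transfers n = 3 electrons.
Balancing gives 3 Ce⁴⁺(aq) + In(s) → 3 Ce³⁺(aq) + In³⁺(aq); hence Q = ([Ce³⁺(aq)]^3·[In³⁺(aq)]) / [Ce⁴⁺(aq)]^3 = 1.27×10^8 (log Q = 8.104).
E = E° − (0.0631/n)·log Q = +1.95 − (0.0631/3)(8.104) = +1.78 V.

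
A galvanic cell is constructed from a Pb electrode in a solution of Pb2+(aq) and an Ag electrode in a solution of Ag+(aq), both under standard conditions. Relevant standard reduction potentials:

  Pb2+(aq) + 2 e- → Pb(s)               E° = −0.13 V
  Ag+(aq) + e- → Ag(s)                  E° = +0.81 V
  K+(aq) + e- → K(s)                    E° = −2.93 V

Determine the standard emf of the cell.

+0.94 V

Of the two couples in this cell, the one with the more positive reduction potential is reduced at the cathode: here that is Ag⁺/Ag (+0.81 V); Pb²⁺/Pb (−0.13 V) is the anode.
E°cell = E°(cathode) − E°(anode) = +0.81 − (−0.13) = +0.94 V.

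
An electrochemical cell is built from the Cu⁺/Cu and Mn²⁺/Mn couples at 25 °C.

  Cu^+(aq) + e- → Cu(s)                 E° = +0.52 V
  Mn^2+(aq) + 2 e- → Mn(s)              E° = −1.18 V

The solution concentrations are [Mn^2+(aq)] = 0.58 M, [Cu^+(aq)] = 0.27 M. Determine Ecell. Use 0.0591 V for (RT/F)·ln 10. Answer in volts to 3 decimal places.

Since E°(Cu⁺/Cu) > E°(Mn²⁺/Mn), Cu⁺/Cu serves as the cathode.
The standard potential is +0.52 − (−1.18) = +1.70 V and the balanced reaction transfers n = 2 electrons.
Balancing gives 2 Cu^+(aq) + Mn(s) → 2 Cu(s) + Mn^2+(aq); hence Q = [Mn^2+(aq)] / [Cu^+(aq)]^2 = 7.96 (log Q = 0.901).
E = E° − (0.0591/n)·log Q = +1.70 − (0.0591/2)(0.901) = +1.673 V.

+1.673 V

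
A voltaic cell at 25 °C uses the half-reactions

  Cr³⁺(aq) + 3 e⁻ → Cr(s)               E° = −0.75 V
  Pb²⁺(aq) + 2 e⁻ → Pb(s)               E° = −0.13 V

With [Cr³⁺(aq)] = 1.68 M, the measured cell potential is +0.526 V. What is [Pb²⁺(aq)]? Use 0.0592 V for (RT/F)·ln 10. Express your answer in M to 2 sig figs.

0.00094 M

The Pb²⁺/Pb couple has the larger reduction potential, so it is the cathode: E°cell = −0.13 − (−0.75) = +0.62 V and n = 6.
From the Nernst equation, log Q = n(E° − E)/0.0592 = 6·(+0.62 − (+0.526))/0.0592 = 9.527.
The balanced reaction is 3 Pb²⁺(aq) + 2 Cr(s) → 3 Pb(s) + 2 Cr³⁺(aq), so Q = [Cr³⁺(aq)]^2 / [Pb²⁺(aq)]^3.
Substituting the known concentrations and solving, log [Pb²⁺(aq)] = −3.025 and [Pb²⁺(aq)] = 0.00094 M.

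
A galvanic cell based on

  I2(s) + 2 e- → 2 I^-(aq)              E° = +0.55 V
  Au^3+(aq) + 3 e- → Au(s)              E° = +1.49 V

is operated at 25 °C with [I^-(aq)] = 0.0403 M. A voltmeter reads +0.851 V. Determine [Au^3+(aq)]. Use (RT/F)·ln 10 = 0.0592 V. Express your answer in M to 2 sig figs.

The Au³⁺/Au couple has the larger reduction potential, so it is the cathode: E°cell = +1.49 − (+0.55) = +0.94 V and n = 6.
Rearranging E = E° − (0.0592/n)·log Q gives log Q = 6(+0.94 − (+0.851))/0.0592 = 9.020.
The balanced reaction is 2 Au^3+(aq) + 6 I^-(aq) → 2 Au(s) + 3 I2(s), so Q = 1 / ([Au^3+(aq)]^2·[I^-(aq)]^6).
Substituting the known concentrations and solving, log [Au^3+(aq)] = −0.326 and [Au^3+(aq)] = 0.47 M.

0.47 M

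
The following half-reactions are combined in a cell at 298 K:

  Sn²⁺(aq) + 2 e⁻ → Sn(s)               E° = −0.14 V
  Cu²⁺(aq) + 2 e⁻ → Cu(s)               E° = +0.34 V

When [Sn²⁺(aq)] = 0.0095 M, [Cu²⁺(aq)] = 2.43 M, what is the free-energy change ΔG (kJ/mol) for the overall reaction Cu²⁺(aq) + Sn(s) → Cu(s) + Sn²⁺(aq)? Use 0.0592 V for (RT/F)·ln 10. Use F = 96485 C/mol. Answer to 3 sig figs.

The standard cell potential is +0.34 − (−0.14) = +0.48 V, with n = 2 electrons in the balanced equation.
The reaction quotient is [Sn²⁺(aq)] / [Cu²⁺(aq)] = 0.00391; by Nernst, E = +0.48 − (0.0592/2)(−2.408) = +0.5513 V.
Then ΔG = −nFE = −2 × 96485 × +0.5513 J/mol = −106 kJ/mol.

−106 kJ/mol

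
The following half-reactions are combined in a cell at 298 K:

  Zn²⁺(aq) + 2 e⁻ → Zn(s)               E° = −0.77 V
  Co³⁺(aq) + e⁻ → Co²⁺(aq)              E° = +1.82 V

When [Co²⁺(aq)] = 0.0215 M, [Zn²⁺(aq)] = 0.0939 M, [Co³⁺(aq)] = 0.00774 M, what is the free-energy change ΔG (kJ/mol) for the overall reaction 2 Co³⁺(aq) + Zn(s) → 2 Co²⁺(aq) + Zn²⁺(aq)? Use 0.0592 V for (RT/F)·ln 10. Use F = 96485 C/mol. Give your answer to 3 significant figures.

−501 kJ/mol

E°cell = +1.82 − (−0.77) = +2.59 V; the balanced reaction transfers n = 2 electrons.
Q = ([Co²⁺(aq)]^2·[Zn²⁺(aq)]) / [Co³⁺(aq)]^2 = 0.725, so log Q = −0.140 and E = +2.59 − (0.0592/2)(−0.140) = +2.5941 V.
Finally ΔG = −nFE = −(2)(96485 C/mol)(+2.5941 V) = −501 kJ/mol.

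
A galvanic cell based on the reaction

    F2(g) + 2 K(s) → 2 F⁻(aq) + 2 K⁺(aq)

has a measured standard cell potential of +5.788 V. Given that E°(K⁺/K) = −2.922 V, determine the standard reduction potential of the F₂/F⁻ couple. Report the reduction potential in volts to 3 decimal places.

+2.866 V

In the reaction as written the F₂/F⁻ couple is reduced (cathode) and K⁺/K is oxidized (anode), so E°cell = E°(F₂/F⁻) − E°(K⁺/K).
E°(F₂/F⁻) = E°cell + E°(anode) = +5.788 + (−2.922) = +2.866 V.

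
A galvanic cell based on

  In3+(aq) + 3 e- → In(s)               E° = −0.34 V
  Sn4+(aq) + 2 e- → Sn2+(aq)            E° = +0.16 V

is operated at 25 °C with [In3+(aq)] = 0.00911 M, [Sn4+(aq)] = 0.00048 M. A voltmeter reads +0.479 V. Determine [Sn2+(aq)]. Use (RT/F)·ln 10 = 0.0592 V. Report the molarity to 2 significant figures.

The Sn⁴⁺/Sn²⁺ couple has the larger reduction potential, so it is the cathode: E°cell = +0.16 − (−0.34) = +0.50 V and n = 6.
Since E = E° − (0.0592/n)·log Q, log Q = n(E° − E)/0.0592 = 2.128.
Balancing electrons gives 3 Sn4+(aq) + 2 In(s) → 3 Sn2+(aq) + 2 In3+(aq); thus Q = ([Sn2+(aq)]^3·[In3+(aq)]^2) / [Sn4+(aq)]^3.
Solving for the unknown gives log [Sn2+(aq)] = −1.249, so [Sn2+(aq)] ≈ 0.056 M.

0.056 M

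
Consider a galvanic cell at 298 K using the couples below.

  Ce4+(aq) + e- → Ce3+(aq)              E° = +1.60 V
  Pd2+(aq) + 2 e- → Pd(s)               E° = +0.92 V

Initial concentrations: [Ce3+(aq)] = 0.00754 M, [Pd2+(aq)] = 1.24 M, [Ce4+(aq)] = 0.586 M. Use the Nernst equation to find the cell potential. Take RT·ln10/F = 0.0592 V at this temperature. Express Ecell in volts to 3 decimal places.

+0.789 V

Ce⁴⁺/Ce³⁺ is reduced (cathode, E° = +1.60 V) and Pd²⁺/Pd is oxidized (anode).
E°cell = +1.60 − (+0.92) = +0.68 V, with n = 2 electrons transferred.
The balanced reaction is 2 Ce4+(aq) + Pd(s) → 2 Ce3+(aq) + Pd2+(aq), so Q = ([Ce3+(aq)]^2·[Pd2+(aq)]) / [Ce4+(aq)]^2 = 0.000205 and log Q = −3.688.
E = E° − (0.0592/n)·log Q = +0.68 − (0.0592/2)(−3.688) = +0.789 V.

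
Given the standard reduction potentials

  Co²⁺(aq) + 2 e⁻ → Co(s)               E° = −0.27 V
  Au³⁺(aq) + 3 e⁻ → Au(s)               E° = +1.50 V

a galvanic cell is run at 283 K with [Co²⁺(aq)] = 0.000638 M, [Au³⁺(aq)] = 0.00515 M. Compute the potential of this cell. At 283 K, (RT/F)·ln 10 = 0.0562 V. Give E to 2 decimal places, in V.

+1.82 V

Au³⁺/Au is reduced (cathode, E° = +1.50 V) and Co²⁺/Co is oxidized (anode).
E°cell = E°cat − E°an = +1.50 − (−0.27) = +1.77 V; n = 6.
For the overall reaction 2 Au³⁺(aq) + 3 Co(s) → 2 Au(s) + 3 Co²⁺(aq), Q = [Co²⁺(aq)]^3 / [Au³⁺(aq)]^2 = 9.79×10^−6, giving log Q = −5.009.
Applying E = E° − (RT ln10/nF)·log Q gives +1.77 − (0.0562/6)(−5.009) = +1.82 V.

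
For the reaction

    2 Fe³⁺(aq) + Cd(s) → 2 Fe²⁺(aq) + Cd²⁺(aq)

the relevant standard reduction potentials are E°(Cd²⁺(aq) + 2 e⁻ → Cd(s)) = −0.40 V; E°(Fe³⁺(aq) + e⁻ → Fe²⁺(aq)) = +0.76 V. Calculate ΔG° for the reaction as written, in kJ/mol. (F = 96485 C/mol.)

In the reaction as written Fe³⁺(aq) is reduced, so the Fe³⁺/Fe²⁺ couple is the cathode and Cd²⁺/Cd is the anode.
E°cell = +0.76 − (−0.40) = +1.16 V; balancing electrons gives n = 2.
ΔG° = −nFE°cell = −(2)(96485)(+1.16) J/mol = −224 kJ/mol.

−224 kJ/mol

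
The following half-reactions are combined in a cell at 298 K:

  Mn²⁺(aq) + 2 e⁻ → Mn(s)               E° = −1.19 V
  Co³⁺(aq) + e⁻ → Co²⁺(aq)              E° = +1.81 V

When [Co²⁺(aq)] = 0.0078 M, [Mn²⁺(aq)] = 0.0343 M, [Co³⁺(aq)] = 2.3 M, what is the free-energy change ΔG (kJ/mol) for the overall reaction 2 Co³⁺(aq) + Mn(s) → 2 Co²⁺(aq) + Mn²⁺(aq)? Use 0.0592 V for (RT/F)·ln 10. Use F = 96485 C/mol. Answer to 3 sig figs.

−615 kJ/mol

With Co³⁺/Co²⁺ reduced at the cathode, E°cell = +1.81 − (−1.19) = +3.00 V and n = 2.
The reaction quotient is ([Co²⁺(aq)]^2·[Mn²⁺(aq)]) / [Co³⁺(aq)]^2 = 3.94×10^−7; by Nernst, E = +3.00 − (0.0592/2)(−6.404) = +3.1896 V.
Then ΔG = −nFE = −2 × 96485 × +3.1896 J/mol = −615 kJ/mol.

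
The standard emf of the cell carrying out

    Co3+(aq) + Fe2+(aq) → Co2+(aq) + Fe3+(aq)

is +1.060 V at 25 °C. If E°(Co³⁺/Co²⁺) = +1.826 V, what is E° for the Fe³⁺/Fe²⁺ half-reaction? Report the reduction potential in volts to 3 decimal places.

+0.766 V

In the reaction as written the Co³⁺/Co²⁺ couple is reduced (cathode) and Fe³⁺/Fe²⁺ is oxidized (anode), so E°cell = E°(Co³⁺/Co²⁺) − E°(Fe³⁺/Fe²⁺).
E°(Fe³⁺/Fe²⁺) = E°(cathode) − E°cell = +1.826 − (+1.060) = +0.766 V.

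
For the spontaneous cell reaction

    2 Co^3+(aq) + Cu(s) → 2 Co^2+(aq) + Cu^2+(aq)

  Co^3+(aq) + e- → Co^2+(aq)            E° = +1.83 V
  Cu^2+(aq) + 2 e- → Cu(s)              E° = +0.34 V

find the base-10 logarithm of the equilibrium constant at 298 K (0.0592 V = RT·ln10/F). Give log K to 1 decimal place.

log K = 50.3

The Co³⁺/Co²⁺ couple is reduced (cathode); E°cell = +1.83 − (+0.34) = +1.49 V with n = 2.
At equilibrium E = 0, so log K = nE°cell / 0.0592 = (2)(+1.49) / 0.0592 = 50.3.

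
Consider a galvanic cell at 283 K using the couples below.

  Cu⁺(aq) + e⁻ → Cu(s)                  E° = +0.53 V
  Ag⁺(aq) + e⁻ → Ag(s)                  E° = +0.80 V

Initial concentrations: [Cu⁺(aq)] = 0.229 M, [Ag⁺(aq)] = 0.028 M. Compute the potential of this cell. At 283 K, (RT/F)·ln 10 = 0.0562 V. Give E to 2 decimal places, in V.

The Ag⁺/Ag couple has the more positive E°, so it is the cathode; Cu⁺/Cu is the anode.
E°cell = +0.80 − (+0.53) = +0.27 V, with n = 1 electron transferred.
For the overall reaction Ag⁺(aq) + Cu(s) → Ag(s) + Cu⁺(aq), Q = [Cu⁺(aq)] / [Ag⁺(aq)] = 8.18, giving log Q = 0.913.
Applying E = E° − (RT ln10/nF)·log Q gives +0.27 − (0.0562/1)(0.913) = +0.22 V.

+0.22 V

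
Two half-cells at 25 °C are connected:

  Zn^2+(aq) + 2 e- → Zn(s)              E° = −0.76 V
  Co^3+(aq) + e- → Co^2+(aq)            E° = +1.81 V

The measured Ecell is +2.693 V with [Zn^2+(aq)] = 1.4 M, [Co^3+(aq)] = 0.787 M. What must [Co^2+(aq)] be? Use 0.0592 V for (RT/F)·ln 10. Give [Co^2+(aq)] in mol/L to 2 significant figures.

With Co³⁺/Co²⁺ at the cathode and Zn²⁺/Zn at the anode, E°cell = +1.81 − (−0.76) = +2.57 V (n = 2).
Since E = E° − (0.0592/n)·log Q, log Q = n(E° − E)/0.0592 = −4.155.
The balanced reaction is 2 Co^3+(aq) + Zn(s) → 2 Co^2+(aq) + Zn^2+(aq), so Q = ([Co^2+(aq)]^2·[Zn^2+(aq)]) / [Co^3+(aq)]^2.
Substituting the known concentrations and solving, log [Co^2+(aq)] = −2.255 and [Co^2+(aq)] = 0.0056 M.

0.0056 M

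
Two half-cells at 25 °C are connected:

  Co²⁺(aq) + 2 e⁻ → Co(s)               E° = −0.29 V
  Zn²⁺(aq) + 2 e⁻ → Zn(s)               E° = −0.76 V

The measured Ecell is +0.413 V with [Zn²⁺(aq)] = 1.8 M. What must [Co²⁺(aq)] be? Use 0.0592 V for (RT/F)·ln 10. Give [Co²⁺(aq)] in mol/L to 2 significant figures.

0.021 M

Co²⁺/Co is the cathode (higher E°); E°cell = −0.29 − (−0.76) = +0.47 V with n = 2.
Since E = E° − (0.0592/n)·log Q, log Q = n(E° − E)/0.0592 = 1.926.
The balanced reaction is Co²⁺(aq) + Zn(s) → Co(s) + Zn²⁺(aq), so Q = [Zn²⁺(aq)] / [Co²⁺(aq)].
Solving for the unknown gives log [Co²⁺(aq)] = −1.671, so [Co²⁺(aq)] ≈ 0.021 M.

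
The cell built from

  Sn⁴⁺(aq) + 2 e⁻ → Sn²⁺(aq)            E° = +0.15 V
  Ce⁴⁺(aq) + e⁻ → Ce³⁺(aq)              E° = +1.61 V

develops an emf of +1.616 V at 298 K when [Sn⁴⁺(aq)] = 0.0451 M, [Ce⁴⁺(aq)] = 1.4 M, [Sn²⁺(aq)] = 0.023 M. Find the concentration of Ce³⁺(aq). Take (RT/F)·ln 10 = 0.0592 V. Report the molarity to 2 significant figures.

0.0023 M

The Ce⁴⁺/Ce³⁺ couple has the larger reduction potential, so it is the cathode: E°cell = +1.61 − (+0.15) = +1.46 V and n = 2.
Since E = E° − (0.0592/n)·log Q, log Q = n(E° − E)/0.0592 = −5.270.
The balanced reaction is 2 Ce⁴⁺(aq) + Sn²⁺(aq) → 2 Ce³⁺(aq) + Sn⁴⁺(aq), so Q = ([Ce³⁺(aq)]^2·[Sn⁴⁺(aq)]) / ([Ce⁴⁺(aq)]^2·[Sn²⁺(aq)]).
Isolating [Ce³⁺(aq)] in Q = 10^{−5.270} yields log [Ce³⁺(aq)] = −2.635, i.e. 0.0023 M.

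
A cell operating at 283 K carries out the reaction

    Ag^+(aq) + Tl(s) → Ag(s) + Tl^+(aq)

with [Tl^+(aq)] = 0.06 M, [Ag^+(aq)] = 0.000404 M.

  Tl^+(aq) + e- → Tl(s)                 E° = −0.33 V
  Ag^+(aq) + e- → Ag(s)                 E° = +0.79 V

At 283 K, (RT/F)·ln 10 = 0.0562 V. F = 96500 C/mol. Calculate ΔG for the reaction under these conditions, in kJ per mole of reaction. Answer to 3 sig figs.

E°cell = +0.79 − (−0.33) = +1.12 V; the balanced reaction transfers n = 1 electron.
Here Q = [Tl^+(aq)] / [Ag^+(aq)] = 149 (log Q = 2.172), giving E = +1.12 − (0.0562/1)·(2.172) = +0.9979 V.
Finally ΔG = −nFE = −(1)(96500 C/mol)(+0.9979 V) = −96.3 kJ/mol.

−96.3 kJ/mol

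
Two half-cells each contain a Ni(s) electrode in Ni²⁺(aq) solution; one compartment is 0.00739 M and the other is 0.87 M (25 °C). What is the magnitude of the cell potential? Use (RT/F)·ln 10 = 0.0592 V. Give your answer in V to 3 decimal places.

For a concentration cell E°cell = 0, since both electrodes use the same couple.
The compartment with the higher Ni²⁺(aq) concentration (0.87 M) acts as the cathode; ions are reduced there and produced at the dilute (0.00739 M) anode.
With n = 2, Ecell = −(0.0592/2)·log([dilute]/[conc]) = −(0.0592/2)·log(0.00739/0.87) = +0.061 V.

0.061 V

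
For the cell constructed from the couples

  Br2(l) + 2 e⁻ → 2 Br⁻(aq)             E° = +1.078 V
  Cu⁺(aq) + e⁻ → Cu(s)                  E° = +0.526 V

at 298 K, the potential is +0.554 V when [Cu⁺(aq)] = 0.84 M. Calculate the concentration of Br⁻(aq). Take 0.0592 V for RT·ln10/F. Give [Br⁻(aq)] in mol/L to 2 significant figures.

The Br₂/Br⁻ couple has the larger reduction potential, so it is the cathode: E°cell = +1.078 − (+0.526) = +0.552 V and n = 2.
From the Nernst equation, log Q = n(E° − E)/0.0592 = 2·(+0.552 − (+0.554))/0.0592 = −0.068.
The balanced reaction is Br2(l) + 2 Cu(s) → 2 Br⁻(aq) + 2 Cu⁺(aq), so Q = [Br⁻(aq)]^2·[Cu⁺(aq)]^2.
Substituting the known concentrations and solving, log [Br⁻(aq)] = 0.042 and [Br⁻(aq)] = 1.1 M.

1.1 M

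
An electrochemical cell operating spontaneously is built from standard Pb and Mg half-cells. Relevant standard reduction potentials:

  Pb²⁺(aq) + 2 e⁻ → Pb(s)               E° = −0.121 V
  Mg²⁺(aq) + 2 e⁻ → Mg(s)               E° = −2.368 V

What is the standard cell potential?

Of the two couples in this cell, the one with the more positive reduction potential is reduced at the cathode: here that is Pb²⁺/Pb (−0.121 V); Mg²⁺/Mg (−2.368 V) is the anode.
E°cell = E°(cathode) − E°(anode) = −0.121 − (−2.368) = +2.247 V.

+2.247 V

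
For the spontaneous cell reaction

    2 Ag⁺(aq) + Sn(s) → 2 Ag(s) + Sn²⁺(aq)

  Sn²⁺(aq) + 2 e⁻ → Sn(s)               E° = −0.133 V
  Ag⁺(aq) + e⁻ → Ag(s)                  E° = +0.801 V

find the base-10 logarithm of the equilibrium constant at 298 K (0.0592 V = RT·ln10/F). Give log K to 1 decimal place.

log K = 31.6

The Ag⁺/Ag couple is reduced (cathode); E°cell = +0.801 − (−0.133) = +0.934 V with n = 2.
At equilibrium E = 0, so log K = nE°cell / 0.0592 = (2)(+0.934) / 0.0592 = 31.6.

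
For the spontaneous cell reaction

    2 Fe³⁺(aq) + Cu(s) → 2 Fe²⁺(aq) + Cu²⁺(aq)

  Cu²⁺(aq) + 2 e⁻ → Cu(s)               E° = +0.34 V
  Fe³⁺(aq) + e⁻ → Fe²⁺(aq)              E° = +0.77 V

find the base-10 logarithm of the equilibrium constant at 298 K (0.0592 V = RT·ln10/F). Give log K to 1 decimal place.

The Fe³⁺/Fe²⁺ couple is reduced (cathode); E°cell = +0.77 − (+0.34) = +0.43 V with n = 2.
At equilibrium E = 0, so log K = nE°cell / 0.0592 = (2)(+0.43) / 0.0592 = 14.5.

log K = 14.5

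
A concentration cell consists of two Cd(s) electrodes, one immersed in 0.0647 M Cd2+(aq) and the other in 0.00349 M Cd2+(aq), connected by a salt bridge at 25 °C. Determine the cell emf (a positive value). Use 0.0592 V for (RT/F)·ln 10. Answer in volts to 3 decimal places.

For a concentration cell E°cell = 0, since both electrodes use the same couple.
The compartment with the higher Cd2+(aq) concentration (0.0647 M) acts as the cathode; ions are reduced there and produced at the dilute (0.00349 M) anode.
With n = 2, Ecell = −(0.0592/2)·log([dilute]/[conc]) = −(0.0592/2)·log(0.00349/0.0647) = +0.038 V.

0.038 V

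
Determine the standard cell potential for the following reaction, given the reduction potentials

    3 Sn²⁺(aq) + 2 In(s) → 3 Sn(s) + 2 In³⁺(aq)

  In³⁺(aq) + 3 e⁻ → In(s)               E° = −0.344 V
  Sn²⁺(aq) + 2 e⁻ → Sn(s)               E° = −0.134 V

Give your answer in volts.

+0.210 V

In the reaction as written, Sn²⁺(aq) is reduced (cathode) and In³⁺(aq) is produced by oxidation at the anode.
E°cell = E°(cathode) − E°(anode) = −0.134 − (−0.344) = +0.210 V.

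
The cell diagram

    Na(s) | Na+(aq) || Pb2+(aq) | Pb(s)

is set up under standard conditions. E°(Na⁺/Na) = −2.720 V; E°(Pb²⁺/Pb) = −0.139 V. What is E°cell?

+2.581 V

By convention the left-hand electrode in cell notation is the anode (oxidation) and the right-hand electrode is the cathode (reduction).
E°cell = E°(right) − E°(left) = −0.139 − (−2.720) = +2.581 V.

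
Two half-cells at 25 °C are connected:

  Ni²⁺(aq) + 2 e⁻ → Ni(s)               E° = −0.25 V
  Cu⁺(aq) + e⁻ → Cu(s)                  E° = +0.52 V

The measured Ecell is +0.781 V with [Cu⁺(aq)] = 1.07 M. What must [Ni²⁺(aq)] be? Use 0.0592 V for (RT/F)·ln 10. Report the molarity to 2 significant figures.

0.49 M

The Cu⁺/Cu couple has the larger reduction potential, so it is the cathode: E°cell = +0.52 − (−0.25) = +0.77 V and n = 2.
Since E = E° − (0.0592/n)·log Q, log Q = n(E° − E)/0.0592 = −0.372.
The balanced reaction is 2 Cu⁺(aq) + Ni(s) → 2 Cu(s) + Ni²⁺(aq), so Q = [Ni²⁺(aq)] / [Cu⁺(aq)]^2.
Isolating [Ni²⁺(aq)] in Q = 10^{−0.372} yields log [Ni²⁺(aq)] = −0.313, i.e. 0.49 M.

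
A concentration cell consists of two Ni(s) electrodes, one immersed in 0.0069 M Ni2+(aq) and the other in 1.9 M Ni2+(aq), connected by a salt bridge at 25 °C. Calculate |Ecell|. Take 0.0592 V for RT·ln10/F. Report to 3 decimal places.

For a concentration cell E°cell = 0, since both electrodes use the same couple.
The compartment with the higher Ni2+(aq) concentration (1.9 M) acts as the cathode; ions are reduced there and produced at the dilute (0.0069 M) anode.
With n = 2, Ecell = −(0.0592/2)·log([dilute]/[conc]) = −(0.0592/2)·log(0.0069/1.9) = +0.072 V.

0.072 V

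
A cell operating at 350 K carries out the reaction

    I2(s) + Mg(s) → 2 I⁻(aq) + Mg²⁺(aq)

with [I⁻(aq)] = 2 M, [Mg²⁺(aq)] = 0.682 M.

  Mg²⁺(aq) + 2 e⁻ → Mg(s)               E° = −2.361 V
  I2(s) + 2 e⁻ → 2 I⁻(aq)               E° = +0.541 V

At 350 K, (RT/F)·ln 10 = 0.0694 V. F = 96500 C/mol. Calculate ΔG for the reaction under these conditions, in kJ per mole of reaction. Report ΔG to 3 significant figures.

−557 kJ/mol

With I₂/I⁻ reduced at the cathode, E°cell = +0.541 − (−2.361) = +2.902 V and n = 2.
Here Q = [I⁻(aq)]^2·[Mg²⁺(aq)] = 2.73 (log Q = 0.436), giving E = +2.902 − (0.0694/2)·(0.436) = +2.8869 V.
ΔG = −nFE = −(2)(96500)(+2.8869) J/mol = −557 kJ/mol.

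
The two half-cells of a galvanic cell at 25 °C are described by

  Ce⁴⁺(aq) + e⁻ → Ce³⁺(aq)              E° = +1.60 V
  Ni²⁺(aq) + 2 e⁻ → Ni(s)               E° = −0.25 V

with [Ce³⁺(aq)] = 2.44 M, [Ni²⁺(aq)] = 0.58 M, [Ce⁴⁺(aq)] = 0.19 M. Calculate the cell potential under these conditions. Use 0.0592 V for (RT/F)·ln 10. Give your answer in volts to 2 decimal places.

+1.79 V

The Ce⁴⁺/Ce³⁺ couple has the more positive E°, so it is the cathode; Ni²⁺/Ni is the anode.
E°cell = E°cat − E°an = +1.60 − (−0.25) = +1.85 V; n = 2.
For the overall reaction 2 Ce⁴⁺(aq) + Ni(s) → 2 Ce³⁺(aq) + Ni²⁺(aq), Q = ([Ce³⁺(aq)]^2·[Ni²⁺(aq)]) / [Ce⁴⁺(aq)]^2 = 95.7, giving log Q = 1.981.
E = E° − (0.0592/n)·log Q = +1.85 − (0.0592/2)(1.981) = +1.79 V.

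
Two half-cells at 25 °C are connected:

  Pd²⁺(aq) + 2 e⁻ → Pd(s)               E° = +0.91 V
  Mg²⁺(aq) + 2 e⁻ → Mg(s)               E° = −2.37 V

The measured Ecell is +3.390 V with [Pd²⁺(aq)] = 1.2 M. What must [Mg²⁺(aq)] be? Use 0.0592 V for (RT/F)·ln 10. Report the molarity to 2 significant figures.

0.00023 M

With Pd²⁺/Pd at the cathode and Mg²⁺/Mg at the anode, E°cell = +0.91 − (−2.37) = +3.28 V (n = 2).
From the Nernst equation, log Q = n(E° − E)/0.0592 = 2·(+3.28 − (+3.390))/0.0592 = −3.716.
For Pd²⁺(aq) + Mg(s) → Pd(s) + Mg²⁺(aq), the reaction quotient is Q = [Mg²⁺(aq)] / [Pd²⁺(aq)].
Substituting the known concentrations and solving, log [Mg²⁺(aq)] = −3.637 and [Mg²⁺(aq)] = 0.00023 M.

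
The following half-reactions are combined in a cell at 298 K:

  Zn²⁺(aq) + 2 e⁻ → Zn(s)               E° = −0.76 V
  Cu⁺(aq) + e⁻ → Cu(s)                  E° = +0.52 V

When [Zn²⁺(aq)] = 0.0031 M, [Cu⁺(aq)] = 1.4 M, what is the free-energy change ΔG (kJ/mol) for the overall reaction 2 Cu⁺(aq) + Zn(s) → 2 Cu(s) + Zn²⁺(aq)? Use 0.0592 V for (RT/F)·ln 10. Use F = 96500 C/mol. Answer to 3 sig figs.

−263 kJ/mol

With Cu⁺/Cu reduced at the cathode, E°cell = +0.52 − (−0.76) = +1.28 V and n = 2.
Here Q = [Zn²⁺(aq)] / [Cu⁺(aq)]^2 = 0.00158 (log Q = −2.801), giving E = +1.28 − (0.0592/2)·(−2.801) = +1.3629 V.
Then ΔG = −nFE = −2 × 96500 × +1.3629 J/mol = −263 kJ/mol.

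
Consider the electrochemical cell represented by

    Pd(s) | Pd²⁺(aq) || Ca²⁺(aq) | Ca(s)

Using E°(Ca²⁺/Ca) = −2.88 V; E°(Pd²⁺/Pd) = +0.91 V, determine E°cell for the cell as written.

By convention the left-hand electrode in cell notation is the anode (oxidation) and the right-hand electrode is the cathode (reduction).
E°cell = E°(right) − E°(left) = −2.88 − (+0.91) = −3.79 V.
The negative sign shows that, as written, the cell would require an external voltage to drive the reaction.

−3.79 V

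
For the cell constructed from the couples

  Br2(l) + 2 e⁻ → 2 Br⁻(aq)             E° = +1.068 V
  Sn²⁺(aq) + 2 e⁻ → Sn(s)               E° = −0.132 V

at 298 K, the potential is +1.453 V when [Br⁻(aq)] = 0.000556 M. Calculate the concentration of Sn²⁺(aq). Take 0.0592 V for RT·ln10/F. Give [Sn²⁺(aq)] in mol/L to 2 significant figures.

Br₂/Br⁻ is the cathode (higher E°); E°cell = +1.068 − (−0.132) = +1.200 V with n = 2.
From the Nernst equation, log Q = n(E° − E)/0.0592 = 2·(+1.200 − (+1.453))/0.0592 = −8.547.
The balanced reaction is Br2(l) + Sn(s) → 2 Br⁻(aq) + Sn²⁺(aq), so Q = [Br⁻(aq)]^2·[Sn²⁺(aq)].
Isolating [Sn²⁺(aq)] in Q = 10^{−8.547} yields log [Sn²⁺(aq)] = −2.037, i.e. 0.0092 M.

0.0092 M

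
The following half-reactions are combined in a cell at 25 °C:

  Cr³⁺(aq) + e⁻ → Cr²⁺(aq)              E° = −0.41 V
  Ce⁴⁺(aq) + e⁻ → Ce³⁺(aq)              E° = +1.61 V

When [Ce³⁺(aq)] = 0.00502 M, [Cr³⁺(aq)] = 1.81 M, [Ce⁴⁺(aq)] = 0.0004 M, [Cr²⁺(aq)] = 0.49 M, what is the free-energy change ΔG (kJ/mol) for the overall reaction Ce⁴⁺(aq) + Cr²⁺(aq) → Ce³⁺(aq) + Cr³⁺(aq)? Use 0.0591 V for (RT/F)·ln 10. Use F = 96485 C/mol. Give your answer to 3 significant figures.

−185 kJ/mol

E°cell = +1.61 − (−0.41) = +2.02 V; the balanced reaction transfers n = 1 electron.
Q = ([Ce³⁺(aq)]·[Cr³⁺(aq)]) / ([Ce⁴⁺(aq)]·[Cr²⁺(aq)]) = 46.4, so log Q = 1.666 and E = +2.02 − (0.0591/1)(1.666) = +1.9215 V.
Finally ΔG = −nFE = −(1)(96485 C/mol)(+1.9215 V) = −185 kJ/mol.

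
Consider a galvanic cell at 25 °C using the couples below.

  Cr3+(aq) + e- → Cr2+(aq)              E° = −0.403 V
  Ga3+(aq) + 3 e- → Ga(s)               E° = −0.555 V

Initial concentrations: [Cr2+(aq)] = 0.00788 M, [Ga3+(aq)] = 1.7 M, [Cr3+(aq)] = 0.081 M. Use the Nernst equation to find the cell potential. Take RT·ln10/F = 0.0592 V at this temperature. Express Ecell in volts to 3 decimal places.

+0.207 V

Cr³⁺/Cr²⁺ is reduced (cathode, E° = −0.403 V) and Ga³⁺/Ga is oxidized (anode).
E°cell = −0.403 − (−0.555) = +0.152 V, with n = 3 electrons transferred.
For the overall reaction 3 Cr3+(aq) + Ga(s) → 3 Cr2+(aq) + Ga3+(aq), Q = ([Cr2+(aq)]^3·[Ga3+(aq)]) / [Cr3+(aq)]^3 = 0.00157, giving log Q = −2.805.
E = E° − (0.0592/n)·log Q = +0.152 − (0.0592/3)(−2.805) = +0.207 V.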